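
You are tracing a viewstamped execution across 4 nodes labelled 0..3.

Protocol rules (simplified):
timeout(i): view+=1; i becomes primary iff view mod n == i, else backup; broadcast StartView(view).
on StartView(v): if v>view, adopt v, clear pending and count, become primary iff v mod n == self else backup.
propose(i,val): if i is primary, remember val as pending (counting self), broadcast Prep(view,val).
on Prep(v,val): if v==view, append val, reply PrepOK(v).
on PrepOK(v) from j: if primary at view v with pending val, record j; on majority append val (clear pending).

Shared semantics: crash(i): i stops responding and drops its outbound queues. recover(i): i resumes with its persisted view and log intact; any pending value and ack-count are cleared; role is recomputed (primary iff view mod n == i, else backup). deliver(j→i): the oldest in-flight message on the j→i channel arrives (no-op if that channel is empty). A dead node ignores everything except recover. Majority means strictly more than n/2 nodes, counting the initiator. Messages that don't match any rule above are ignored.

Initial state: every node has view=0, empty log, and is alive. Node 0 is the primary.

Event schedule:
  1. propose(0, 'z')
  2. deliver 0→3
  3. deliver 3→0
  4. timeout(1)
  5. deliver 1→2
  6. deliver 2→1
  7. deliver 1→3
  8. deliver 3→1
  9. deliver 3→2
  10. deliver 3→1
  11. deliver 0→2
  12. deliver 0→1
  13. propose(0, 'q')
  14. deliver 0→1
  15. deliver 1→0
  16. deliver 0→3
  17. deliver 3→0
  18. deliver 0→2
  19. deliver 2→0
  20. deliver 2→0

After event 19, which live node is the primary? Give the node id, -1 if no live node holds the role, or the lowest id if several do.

step 1 propose(0,'z'): —
step 2 deliver 0→3: 3={back,v=0,log=z}
step 3 deliver 3→0: —
step 4 timeout(1): 1={prim,v=1,log=-}
step 5 deliver 1→2: 2={back,v=1,log=-}
step 6 deliver 2→1: —
step 7 deliver 1→3: 3={back,v=1,log=z}
step 8 deliver 3→1: —
step 9 deliver 3→2: —
step 10 deliver 3→1: —
step 11 deliver 0→2: —
step 12 deliver 0→1: —
step 13 propose(0,'q'): —
step 14 deliver 0→1: —
step 15 deliver 1→0: 0={back,v=1,log=-}
step 16 deliver 0→3: —
step 17 deliver 3→0: —
step 18 deliver 0→2: —
step 19 deliver 2→0: —

1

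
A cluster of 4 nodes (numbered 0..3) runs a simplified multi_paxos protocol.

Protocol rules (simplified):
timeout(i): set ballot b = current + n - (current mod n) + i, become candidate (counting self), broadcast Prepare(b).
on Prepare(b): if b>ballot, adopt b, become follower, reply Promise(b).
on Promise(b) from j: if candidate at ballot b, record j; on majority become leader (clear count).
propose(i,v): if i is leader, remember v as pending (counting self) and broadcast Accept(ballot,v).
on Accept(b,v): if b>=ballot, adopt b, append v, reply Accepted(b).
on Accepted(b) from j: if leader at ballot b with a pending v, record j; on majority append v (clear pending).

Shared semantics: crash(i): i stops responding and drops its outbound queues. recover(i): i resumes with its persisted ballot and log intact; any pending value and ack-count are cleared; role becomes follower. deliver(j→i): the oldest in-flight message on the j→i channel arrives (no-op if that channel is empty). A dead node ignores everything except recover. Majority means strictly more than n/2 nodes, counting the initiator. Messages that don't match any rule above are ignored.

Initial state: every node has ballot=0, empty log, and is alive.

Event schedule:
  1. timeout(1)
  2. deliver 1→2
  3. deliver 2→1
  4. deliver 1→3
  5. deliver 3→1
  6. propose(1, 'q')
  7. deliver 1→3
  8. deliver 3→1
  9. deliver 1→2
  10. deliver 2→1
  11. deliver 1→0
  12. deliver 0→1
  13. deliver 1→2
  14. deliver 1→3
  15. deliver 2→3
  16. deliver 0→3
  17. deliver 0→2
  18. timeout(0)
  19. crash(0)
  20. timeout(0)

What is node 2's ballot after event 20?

[1] timeout(1) → N1(cand b5 [-])
[2] deliver 1→2 → N2(foll b5 [-])
[3] deliver 2→1 → ∅
[4] deliver 1→3 → N3(foll b5 [-])
[5] deliver 3→1 → N1(lead b5 [-])
[6] propose(1,'q') → ∅
[7] deliver 1→3 → N3(foll b5 [q])
[8] deliver 3→1 → ∅
[9] deliver 1→2 → N2(foll b5 [q])
[10] deliver 2→1 → N1(lead b5 [q])
[11] deliver 1→0 → N0(foll b5 [-])
[12] deliver 0→1 → ∅
[13] deliver 1→2 → ∅
[14] deliver 1→3 → ∅
[15] deliver 2→3 → ∅
[16] deliver 0→3 → ∅
[17] deliver 0→2 → ∅
[18] timeout(0) → N0(cand b8 [-])
[19] crash(0) → N0(✗cand b8 [-])
[20] timeout(0) → ∅

5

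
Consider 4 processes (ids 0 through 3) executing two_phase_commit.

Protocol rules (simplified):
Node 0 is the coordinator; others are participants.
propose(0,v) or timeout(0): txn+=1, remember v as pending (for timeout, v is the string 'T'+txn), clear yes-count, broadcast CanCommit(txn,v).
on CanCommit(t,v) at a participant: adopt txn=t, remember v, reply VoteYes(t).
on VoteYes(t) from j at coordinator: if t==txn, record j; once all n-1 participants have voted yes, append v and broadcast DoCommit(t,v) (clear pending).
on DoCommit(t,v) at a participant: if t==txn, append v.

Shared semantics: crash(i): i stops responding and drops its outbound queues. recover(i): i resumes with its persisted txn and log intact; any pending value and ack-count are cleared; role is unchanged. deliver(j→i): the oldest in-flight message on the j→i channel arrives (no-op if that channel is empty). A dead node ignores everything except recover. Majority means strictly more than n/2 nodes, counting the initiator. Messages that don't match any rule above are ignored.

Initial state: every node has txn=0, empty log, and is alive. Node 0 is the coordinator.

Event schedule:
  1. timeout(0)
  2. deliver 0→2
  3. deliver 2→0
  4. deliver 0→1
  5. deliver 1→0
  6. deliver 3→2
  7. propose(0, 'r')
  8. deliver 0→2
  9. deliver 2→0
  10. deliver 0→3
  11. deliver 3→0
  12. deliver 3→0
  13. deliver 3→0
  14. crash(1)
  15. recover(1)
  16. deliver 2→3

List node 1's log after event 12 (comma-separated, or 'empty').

e1 timeout(0): 0[coor,t=1,-]
e2 deliver 0→2: 2[part,t=1,-]
e3 deliver 2→0: ·
e4 deliver 0→1: 1[part,t=1,-]
e5 deliver 1→0: ·
e6 deliver 3→2: ·
e7 propose(0,'r'): 0[coor,t=2,-]
e8 deliver 0→2: 2[part,t=2,-]
e9 deliver 2→0: ·
e10 deliver 0→3: 3[part,t=1,-]
e11 deliver 3→0: ·
e12 deliver 3→0: ·

empty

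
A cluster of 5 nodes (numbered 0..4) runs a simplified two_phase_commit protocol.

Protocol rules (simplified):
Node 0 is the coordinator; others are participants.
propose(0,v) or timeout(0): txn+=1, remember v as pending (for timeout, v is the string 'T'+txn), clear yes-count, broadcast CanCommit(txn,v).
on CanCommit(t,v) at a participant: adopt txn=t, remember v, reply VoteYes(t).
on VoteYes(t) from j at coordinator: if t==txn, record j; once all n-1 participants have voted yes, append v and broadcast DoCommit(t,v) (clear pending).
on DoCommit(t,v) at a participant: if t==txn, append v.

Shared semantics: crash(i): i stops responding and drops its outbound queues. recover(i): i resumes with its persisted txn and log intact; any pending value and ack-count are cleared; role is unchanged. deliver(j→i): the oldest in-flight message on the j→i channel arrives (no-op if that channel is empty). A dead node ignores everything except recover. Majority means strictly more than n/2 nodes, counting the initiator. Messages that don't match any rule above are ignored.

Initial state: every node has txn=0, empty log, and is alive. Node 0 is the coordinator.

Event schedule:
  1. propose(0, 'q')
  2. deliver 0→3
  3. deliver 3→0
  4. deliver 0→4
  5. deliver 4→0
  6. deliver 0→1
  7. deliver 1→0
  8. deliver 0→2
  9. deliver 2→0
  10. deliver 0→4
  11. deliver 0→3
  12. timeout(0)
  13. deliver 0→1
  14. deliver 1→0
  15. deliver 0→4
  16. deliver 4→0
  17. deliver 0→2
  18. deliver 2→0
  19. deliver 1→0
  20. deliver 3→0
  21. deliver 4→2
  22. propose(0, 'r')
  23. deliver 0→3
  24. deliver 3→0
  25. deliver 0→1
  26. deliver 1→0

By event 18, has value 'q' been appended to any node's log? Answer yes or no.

yes

e1 propose(0,'q'): 0[coor,t=1,-]
e2 deliver 0→3: 3[part,t=1,-]
e3 deliver 3→0: ·
e4 deliver 0→4: 4[part,t=1,-]
e5 deliver 4→0: ·
e6 deliver 0→1: 1[part,t=1,-]
e7 deliver 1→0: ·
e8 deliver 0→2: 2[part,t=1,-]
e9 deliver 2→0: 0[coor,t=1,q]
e10 deliver 0→4: 4[part,t=1,q]
e11 deliver 0→3: 3[part,t=1,q]
e12 timeout(0): 0[coor,t=2,q]
e13 deliver 0→1: 1[part,t=1,q]
e14 deliver 1→0: ·
e15 deliver 0→4: 4[part,t=2,q]
e16 deliver 4→0: ·
e17 deliver 0→2: 2[part,t=1,q]
e18 deliver 2→0: ·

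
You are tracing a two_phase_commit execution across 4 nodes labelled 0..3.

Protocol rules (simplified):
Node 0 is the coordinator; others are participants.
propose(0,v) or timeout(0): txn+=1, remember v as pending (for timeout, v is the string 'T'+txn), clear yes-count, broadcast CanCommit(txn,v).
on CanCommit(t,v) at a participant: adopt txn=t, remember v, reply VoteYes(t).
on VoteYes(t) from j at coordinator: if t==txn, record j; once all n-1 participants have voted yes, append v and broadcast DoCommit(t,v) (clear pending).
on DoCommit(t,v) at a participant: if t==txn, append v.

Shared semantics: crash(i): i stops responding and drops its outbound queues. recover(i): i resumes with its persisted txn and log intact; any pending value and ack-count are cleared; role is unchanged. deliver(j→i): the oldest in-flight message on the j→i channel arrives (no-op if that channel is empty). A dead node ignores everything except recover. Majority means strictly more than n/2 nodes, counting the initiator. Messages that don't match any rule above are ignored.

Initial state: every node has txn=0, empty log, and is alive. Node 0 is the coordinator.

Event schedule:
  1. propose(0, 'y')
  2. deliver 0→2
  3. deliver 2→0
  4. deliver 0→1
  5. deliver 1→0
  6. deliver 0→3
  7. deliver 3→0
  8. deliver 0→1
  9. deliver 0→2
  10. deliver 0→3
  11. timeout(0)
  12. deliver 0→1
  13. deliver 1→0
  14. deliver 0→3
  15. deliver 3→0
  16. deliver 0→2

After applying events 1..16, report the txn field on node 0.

[1] propose(0,'y') → N0(coor t1 [-])
[2] deliver 0→2 → N2(part t1 [-])
[3] deliver 2→0 → ∅
[4] deliver 0→1 → N1(part t1 [-])
[5] deliver 1→0 → ∅
[6] deliver 0→3 → N3(part t1 [-])
[7] deliver 3→0 → N0(coor t1 [y])
[8] deliver 0→1 → N1(part t1 [y])
[9] deliver 0→2 → N2(part t1 [y])
[10] deliver 0→3 → N3(part t1 [y])
[11] timeout(0) → N0(coor t2 [y])
[12] deliver 0→1 → N1(part t2 [y])
[13] deliver 1→0 → ∅
[14] deliver 0→3 → N3(part t2 [y])
[15] deliver 3→0 → ∅
[16] deliver 0→2 → N2(part t2 [y])

2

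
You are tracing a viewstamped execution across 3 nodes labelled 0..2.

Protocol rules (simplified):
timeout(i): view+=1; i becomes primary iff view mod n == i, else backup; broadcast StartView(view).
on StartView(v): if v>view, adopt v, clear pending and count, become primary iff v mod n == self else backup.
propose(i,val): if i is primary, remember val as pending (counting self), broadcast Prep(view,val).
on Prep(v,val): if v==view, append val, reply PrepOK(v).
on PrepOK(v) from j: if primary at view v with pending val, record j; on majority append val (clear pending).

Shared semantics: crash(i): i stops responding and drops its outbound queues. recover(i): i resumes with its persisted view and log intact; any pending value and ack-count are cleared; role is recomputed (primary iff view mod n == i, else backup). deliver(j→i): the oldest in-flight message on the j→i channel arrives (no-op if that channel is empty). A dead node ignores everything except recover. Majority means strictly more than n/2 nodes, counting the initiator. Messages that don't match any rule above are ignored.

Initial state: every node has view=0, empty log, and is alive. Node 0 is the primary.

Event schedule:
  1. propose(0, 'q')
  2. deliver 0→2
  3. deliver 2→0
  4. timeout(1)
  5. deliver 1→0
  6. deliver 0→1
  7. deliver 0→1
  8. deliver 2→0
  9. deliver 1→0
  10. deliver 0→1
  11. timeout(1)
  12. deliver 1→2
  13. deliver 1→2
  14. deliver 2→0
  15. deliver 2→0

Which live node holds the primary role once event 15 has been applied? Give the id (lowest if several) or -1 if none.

e1 propose(0,'q'): ·
e2 deliver 0→2: 2[back,v=0,q]
e3 deliver 2→0: 0[prim,v=0,q]
e4 timeout(1): 1[prim,v=1,-]
e5 deliver 1→0: 0[back,v=1,q]
e6 deliver 0→1: ·
e7 deliver 0→1: ·
e8 deliver 2→0: ·
e9 deliver 1→0: ·
e10 deliver 0→1: ·
e11 timeout(1): 1[back,v=2,-]
e12 deliver 1→2: 2[back,v=1,q]
e13 deliver 1→2: 2[prim,v=2,q]
e14 deliver 2→0: ·
e15 deliver 2→0: ·

2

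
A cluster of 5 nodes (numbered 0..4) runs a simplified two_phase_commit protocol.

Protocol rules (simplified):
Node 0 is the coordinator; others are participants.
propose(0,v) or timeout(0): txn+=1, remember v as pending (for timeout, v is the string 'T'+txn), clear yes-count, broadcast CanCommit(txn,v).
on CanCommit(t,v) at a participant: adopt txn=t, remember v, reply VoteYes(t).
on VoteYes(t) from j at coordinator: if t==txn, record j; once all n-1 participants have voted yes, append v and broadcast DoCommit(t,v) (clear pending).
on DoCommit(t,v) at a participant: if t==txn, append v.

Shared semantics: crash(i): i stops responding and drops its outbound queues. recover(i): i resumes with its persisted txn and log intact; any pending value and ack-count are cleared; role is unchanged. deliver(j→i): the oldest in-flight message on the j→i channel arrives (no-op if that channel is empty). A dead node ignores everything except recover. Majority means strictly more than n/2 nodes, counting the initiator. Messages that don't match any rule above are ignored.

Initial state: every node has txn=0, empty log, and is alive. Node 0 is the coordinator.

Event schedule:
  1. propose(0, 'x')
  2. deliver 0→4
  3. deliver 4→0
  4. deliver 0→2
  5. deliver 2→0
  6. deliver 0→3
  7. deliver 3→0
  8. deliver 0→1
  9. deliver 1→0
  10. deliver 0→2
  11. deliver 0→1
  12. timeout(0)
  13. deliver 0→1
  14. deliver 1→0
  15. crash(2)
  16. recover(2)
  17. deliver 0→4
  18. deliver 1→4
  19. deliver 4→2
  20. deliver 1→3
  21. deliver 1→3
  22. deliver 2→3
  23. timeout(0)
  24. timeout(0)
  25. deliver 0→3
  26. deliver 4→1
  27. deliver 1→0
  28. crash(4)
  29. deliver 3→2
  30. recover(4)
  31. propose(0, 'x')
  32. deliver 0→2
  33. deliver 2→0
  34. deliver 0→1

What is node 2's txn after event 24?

after 1 — propose(0,'x'): n0:coor/t1/[-]
after 2 — deliver 0→4: n4:part/t1/[-]
after 3 — deliver 4→0: ·
after 4 — deliver 0→2: n2:part/t1/[-]
after 5 — deliver 2→0: ·
after 6 — deliver 0→3: n3:part/t1/[-]
after 7 — deliver 3→0: ·
after 8 — deliver 0→1: n1:part/t1/[-]
after 9 — deliver 1→0: n0:coor/t1/[x]
after 10 — deliver 0→2: n2:part/t1/[x]
after 11 — deliver 0→1: n1:part/t1/[x]
after 12 — timeout(0): n0:coor/t2/[x]
after 13 — deliver 0→1: n1:part/t2/[x]
after 14 — deliver 1→0: ·
after 15 — crash(2): n2:✗part/t1/[x]
after 16 — recover(2): n2:part/t1/[x]
after 17 — deliver 0→4: n4:part/t1/[x]
after 18 — deliver 1→4: ·
after 19 — deliver 4→2: ·
after 20 — deliver 1→3: ·
after 21 — deliver 1→3: ·
after 22 — deliver 2→3: ·
after 23 — timeout(0): n0:coor/t3/[x]
after 24 — timeout(0): n0:coor/t4/[x]

1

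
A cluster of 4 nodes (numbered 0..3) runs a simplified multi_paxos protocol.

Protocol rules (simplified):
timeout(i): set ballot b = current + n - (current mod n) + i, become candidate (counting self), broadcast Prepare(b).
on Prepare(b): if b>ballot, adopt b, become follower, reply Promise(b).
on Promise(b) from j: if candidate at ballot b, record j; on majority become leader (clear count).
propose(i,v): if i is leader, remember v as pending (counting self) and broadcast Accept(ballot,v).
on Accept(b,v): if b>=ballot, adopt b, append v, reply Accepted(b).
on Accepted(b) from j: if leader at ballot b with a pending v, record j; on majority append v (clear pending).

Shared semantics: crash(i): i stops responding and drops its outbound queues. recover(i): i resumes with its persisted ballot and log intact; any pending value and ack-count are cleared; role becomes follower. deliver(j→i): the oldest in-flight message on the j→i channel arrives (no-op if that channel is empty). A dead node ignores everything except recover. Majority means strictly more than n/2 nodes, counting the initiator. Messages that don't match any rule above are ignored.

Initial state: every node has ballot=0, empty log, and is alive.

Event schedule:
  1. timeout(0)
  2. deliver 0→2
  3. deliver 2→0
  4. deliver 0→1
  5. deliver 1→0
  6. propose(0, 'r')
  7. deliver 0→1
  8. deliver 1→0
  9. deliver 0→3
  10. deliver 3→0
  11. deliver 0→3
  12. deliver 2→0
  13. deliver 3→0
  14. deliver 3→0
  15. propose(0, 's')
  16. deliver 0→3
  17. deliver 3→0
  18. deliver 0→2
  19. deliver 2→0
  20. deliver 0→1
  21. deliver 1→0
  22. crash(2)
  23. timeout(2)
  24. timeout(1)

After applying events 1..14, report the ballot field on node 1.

4

after 1 — timeout(0): n0:cand/b4/[-]
after 2 — deliver 0→2: n2:foll/b4/[-]
after 3 — deliver 2→0: ·
after 4 — deliver 0→1: n1:foll/b4/[-]
after 5 — deliver 1→0: n0:lead/b4/[-]
after 6 — propose(0,'r'): ·
after 7 — deliver 0→1: n1:foll/b4/[r]
after 8 — deliver 1→0: ·
after 9 — deliver 0→3: n3:foll/b4/[-]
after 10 — deliver 3→0: ·
after 11 — deliver 0→3: n3:foll/b4/[r]
after 12 — deliver 2→0: ·
after 13 — deliver 3→0: n0:lead/b4/[r]
after 14 — deliver 3→0: ·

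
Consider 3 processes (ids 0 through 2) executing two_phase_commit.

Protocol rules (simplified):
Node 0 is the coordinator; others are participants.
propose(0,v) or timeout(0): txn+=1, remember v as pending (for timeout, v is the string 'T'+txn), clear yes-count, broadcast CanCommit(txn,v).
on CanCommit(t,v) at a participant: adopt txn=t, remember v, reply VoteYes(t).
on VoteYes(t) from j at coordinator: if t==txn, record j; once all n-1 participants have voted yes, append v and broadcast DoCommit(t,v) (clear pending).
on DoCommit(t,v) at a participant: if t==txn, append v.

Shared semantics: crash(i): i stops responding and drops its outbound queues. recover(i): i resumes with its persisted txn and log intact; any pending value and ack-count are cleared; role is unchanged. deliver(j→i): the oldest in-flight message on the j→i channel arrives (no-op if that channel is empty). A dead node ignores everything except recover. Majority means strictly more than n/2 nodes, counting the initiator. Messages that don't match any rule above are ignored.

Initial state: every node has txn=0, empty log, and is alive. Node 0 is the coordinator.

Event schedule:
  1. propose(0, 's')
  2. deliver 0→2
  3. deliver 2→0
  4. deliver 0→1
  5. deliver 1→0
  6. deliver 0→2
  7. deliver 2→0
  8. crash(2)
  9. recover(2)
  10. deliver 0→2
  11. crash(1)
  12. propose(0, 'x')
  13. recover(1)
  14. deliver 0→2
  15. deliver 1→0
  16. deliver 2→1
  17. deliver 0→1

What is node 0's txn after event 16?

step 1 propose(0,'s'): 0={coor,t=1,log=-}
step 2 deliver 0→2: 2={part,t=1,log=-}
step 3 deliver 2→0: —
step 4 deliver 0→1: 1={part,t=1,log=-}
step 5 deliver 1→0: 0={coor,t=1,log=s}
step 6 deliver 0→2: 2={part,t=1,log=s}
step 7 deliver 2→0: —
step 8 crash(2): 2={✗part,t=1,log=s}
step 9 recover(2): 2={part,t=1,log=s}
step 10 deliver 0→2: —
step 11 crash(1): 1={✗part,t=1,log=-}
step 12 propose(0,'x'): 0={coor,t=2,log=s}
step 13 recover(1): 1={part,t=1,log=-}
step 14 deliver 0→2: 2={part,t=2,log=s}
step 15 deliver 1→0: —
step 16 deliver 2→1: —

2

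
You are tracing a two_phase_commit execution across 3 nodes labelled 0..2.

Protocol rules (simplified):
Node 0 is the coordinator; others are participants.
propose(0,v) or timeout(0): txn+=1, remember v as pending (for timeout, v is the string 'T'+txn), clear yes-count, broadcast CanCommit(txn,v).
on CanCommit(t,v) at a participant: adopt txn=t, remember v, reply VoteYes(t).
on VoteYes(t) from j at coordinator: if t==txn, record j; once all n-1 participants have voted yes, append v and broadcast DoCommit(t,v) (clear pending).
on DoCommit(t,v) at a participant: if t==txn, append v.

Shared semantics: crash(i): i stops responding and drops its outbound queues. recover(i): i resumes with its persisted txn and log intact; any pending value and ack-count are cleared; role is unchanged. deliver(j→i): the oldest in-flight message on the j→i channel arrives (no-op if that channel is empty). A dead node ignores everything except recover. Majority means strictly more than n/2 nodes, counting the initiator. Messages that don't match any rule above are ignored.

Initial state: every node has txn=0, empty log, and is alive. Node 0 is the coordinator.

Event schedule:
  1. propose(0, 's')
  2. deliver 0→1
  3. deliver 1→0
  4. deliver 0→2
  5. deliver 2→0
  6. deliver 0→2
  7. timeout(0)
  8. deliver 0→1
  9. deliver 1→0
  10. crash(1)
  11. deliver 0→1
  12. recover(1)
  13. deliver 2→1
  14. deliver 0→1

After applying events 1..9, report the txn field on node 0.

2

[1] propose(0,'s') → N0(coor t1 [-])
[2] deliver 0→1 → N1(part t1 [-])
[3] deliver 1→0 → ∅
[4] deliver 0→2 → N2(part t1 [-])
[5] deliver 2→0 → N0(coor t1 [s])
[6] deliver 0→2 → N2(part t1 [s])
[7] timeout(0) → N0(coor t2 [s])
[8] deliver 0→1 → N1(part t1 [s])
[9] deliver 1→0 → ∅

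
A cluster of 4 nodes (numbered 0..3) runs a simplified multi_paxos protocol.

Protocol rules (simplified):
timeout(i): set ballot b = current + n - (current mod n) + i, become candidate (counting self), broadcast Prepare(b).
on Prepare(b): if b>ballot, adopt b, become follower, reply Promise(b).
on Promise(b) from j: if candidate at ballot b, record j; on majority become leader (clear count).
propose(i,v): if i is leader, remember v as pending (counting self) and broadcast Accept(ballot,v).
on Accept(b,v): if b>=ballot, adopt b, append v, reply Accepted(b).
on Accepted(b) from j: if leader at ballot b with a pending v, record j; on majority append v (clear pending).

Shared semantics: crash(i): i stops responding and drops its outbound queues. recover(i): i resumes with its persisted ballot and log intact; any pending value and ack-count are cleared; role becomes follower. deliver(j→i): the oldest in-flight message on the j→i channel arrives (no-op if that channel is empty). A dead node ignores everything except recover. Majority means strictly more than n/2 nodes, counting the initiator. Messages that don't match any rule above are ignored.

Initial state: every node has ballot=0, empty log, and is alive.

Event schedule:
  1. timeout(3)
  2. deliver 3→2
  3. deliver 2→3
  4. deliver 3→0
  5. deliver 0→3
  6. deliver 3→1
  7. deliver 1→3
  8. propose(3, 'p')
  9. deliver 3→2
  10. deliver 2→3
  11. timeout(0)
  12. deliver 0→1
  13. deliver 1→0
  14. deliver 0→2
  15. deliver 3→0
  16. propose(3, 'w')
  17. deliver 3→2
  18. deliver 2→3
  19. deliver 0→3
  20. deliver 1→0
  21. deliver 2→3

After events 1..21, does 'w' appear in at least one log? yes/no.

no

e1 timeout(3): 3[cand,b=7,-]
e2 deliver 3→2: 2[foll,b=7,-]
e3 deliver 2→3: ·
e4 deliver 3→0: 0[foll,b=7,-]
e5 deliver 0→3: 3[lead,b=7,-]
e6 deliver 3→1: 1[foll,b=7,-]
e7 deliver 1→3: ·
e8 propose(3,'p'): ·
e9 deliver 3→2: 2[foll,b=7,p]
e10 deliver 2→3: ·
e11 timeout(0): 0[cand,b=8,-]
e12 deliver 0→1: 1[foll,b=8,-]
e13 deliver 1→0: ·
e14 deliver 0→2: 2[foll,b=8,p]
e15 deliver 3→0: ·
e16 propose(3,'w'): ·
e17 deliver 3→2: ·
e18 deliver 2→3: ·
e19 deliver 0→3: 3[foll,b=8,-]
e20 deliver 1→0: ·
e21 deliver 2→3: ·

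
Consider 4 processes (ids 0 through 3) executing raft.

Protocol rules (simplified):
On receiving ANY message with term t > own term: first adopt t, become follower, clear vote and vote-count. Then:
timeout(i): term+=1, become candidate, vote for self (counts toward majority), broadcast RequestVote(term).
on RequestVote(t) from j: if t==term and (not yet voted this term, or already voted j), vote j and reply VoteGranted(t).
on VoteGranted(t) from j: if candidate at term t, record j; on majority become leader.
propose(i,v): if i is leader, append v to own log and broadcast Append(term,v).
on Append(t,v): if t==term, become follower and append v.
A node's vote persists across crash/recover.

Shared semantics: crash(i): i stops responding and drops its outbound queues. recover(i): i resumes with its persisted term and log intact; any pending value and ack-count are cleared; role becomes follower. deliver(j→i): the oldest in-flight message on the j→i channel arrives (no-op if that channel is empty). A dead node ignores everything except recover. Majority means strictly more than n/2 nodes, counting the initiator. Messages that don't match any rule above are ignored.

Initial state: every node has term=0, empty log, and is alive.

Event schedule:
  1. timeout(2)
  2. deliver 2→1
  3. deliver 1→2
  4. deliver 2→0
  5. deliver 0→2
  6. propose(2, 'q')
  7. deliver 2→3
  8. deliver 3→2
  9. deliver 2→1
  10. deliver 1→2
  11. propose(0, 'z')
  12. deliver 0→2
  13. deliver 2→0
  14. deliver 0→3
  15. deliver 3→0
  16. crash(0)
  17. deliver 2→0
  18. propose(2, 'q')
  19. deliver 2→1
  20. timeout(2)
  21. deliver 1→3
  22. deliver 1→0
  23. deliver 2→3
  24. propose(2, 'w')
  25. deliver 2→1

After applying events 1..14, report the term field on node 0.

1

step 1 timeout(2): 2={cand,t=1,log=-}
step 2 deliver 2→1: 1={foll,t=1,log=-}
step 3 deliver 1→2: —
step 4 deliver 2→0: 0={foll,t=1,log=-}
step 5 deliver 0→2: 2={lead,t=1,log=-}
step 6 propose(2,'q'): 2={lead,t=1,log=q}
step 7 deliver 2→3: 3={foll,t=1,log=-}
step 8 deliver 3→2: —
step 9 deliver 2→1: 1={foll,t=1,log=q}
step 10 deliver 1→2: —
step 11 propose(0,'z'): —
step 12 deliver 0→2: —
step 13 deliver 2→0: 0={foll,t=1,log=q}
step 14 deliver 0→3: —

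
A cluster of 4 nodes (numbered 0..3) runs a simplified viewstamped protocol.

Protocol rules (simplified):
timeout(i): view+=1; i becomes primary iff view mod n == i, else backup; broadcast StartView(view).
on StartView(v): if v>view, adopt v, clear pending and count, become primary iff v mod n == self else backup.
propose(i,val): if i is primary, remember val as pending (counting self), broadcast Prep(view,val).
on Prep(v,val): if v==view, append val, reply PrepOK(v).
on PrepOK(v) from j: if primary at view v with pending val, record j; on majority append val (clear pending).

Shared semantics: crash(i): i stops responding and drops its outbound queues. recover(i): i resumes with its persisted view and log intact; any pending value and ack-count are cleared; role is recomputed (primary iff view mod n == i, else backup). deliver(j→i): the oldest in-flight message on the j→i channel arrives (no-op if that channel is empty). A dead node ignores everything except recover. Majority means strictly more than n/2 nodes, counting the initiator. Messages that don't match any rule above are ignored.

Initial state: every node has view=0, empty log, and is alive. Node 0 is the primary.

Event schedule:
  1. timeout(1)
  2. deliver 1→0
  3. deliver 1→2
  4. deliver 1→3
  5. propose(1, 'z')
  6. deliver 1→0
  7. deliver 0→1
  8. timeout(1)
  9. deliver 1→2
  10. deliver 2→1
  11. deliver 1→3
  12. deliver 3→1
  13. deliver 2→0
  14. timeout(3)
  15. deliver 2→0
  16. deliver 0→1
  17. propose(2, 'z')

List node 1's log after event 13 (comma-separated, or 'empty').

empty

after 1 — timeout(1): n1:prim/v1/[-]
after 2 — deliver 1→0: n0:back/v1/[-]
after 3 — deliver 1→2: n2:back/v1/[-]
after 4 — deliver 1→3: n3:back/v1/[-]
after 5 — propose(1,'z'): ·
after 6 — deliver 1→0: n0:back/v1/[z]
after 7 — deliver 0→1: ·
after 8 — timeout(1): n1:back/v2/[-]
after 9 — deliver 1→2: n2:back/v1/[z]
after 10 — deliver 2→1: ·
after 11 — deliver 1→3: n3:back/v1/[z]
after 12 — deliver 3→1: ·
after 13 — deliver 2→0: ·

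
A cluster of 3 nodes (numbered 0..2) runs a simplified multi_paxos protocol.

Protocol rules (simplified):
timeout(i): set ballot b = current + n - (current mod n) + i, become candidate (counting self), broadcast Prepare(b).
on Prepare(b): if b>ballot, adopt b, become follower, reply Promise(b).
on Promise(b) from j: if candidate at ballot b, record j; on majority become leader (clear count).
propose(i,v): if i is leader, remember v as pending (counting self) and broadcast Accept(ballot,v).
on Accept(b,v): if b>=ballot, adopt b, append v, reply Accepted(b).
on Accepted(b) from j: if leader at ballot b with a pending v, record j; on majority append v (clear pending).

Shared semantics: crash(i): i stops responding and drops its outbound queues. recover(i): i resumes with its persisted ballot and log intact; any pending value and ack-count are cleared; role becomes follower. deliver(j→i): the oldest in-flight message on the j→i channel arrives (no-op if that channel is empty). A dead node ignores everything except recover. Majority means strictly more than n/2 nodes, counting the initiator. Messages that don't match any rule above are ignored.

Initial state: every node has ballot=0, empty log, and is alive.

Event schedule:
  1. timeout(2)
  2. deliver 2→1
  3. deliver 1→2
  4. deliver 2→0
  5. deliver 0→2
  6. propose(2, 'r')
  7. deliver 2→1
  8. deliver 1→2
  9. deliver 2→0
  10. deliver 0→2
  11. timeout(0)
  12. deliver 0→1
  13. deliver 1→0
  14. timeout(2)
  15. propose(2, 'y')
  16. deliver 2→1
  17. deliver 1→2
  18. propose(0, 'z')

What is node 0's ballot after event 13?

6

e1 timeout(2): 2[cand,b=5,-]
e2 deliver 2→1: 1[foll,b=5,-]
e3 deliver 1→2: 2[lead,b=5,-]
e4 deliver 2→0: 0[foll,b=5,-]
e5 deliver 0→2: ·
e6 propose(2,'r'): ·
e7 deliver 2→1: 1[foll,b=5,r]
e8 deliver 1→2: 2[lead,b=5,r]
e9 deliver 2→0: 0[foll,b=5,r]
e10 deliver 0→2: ·
e11 timeout(0): 0[cand,b=6,r]
e12 deliver 0→1: 1[foll,b=6,r]
e13 deliver 1→0: 0[lead,b=6,r]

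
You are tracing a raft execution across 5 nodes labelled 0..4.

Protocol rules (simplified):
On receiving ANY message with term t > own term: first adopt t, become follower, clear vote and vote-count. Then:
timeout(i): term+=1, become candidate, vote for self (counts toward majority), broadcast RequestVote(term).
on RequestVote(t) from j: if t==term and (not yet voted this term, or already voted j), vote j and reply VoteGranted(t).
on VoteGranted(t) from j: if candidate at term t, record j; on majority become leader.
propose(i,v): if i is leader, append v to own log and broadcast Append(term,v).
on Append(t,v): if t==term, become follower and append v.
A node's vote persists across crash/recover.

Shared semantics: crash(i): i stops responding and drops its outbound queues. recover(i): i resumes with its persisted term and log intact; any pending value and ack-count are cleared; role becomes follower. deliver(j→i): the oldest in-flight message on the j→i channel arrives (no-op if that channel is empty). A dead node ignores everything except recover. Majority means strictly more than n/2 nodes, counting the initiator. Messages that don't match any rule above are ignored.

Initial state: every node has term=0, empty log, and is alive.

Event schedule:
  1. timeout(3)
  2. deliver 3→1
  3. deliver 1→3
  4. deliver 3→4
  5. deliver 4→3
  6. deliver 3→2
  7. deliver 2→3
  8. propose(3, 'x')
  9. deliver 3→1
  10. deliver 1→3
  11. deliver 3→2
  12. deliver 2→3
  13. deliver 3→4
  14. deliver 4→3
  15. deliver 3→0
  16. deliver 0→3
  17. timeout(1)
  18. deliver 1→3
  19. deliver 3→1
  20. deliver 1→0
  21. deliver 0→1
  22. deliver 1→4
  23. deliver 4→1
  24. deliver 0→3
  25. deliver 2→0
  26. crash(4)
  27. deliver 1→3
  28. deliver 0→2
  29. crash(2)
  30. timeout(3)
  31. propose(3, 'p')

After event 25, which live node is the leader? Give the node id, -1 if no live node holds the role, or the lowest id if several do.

1

1. timeout(3):  <3:cand t1 ->
2. deliver 3→1:  <1:foll t1 ->
3. deliver 1→3:  nop
4. deliver 3→4:  <4:foll t1 ->
5. deliver 4→3:  <3:lead t1 ->
6. deliver 3→2:  <2:foll t1 ->
7. deliver 2→3:  nop
8. propose(3,'x'):  <3:lead t1 x>
9. deliver 3→1:  <1:foll t1 x>
10. deliver 1→3:  nop
11. deliver 3→2:  <2:foll t1 x>
12. deliver 2→3:  nop
13. deliver 3→4:  <4:foll t1 x>
14. deliver 4→3:  nop
15. deliver 3→0:  <0:foll t1 ->
16. deliver 0→3:  nop
17. timeout(1):  <1:cand t2 x>
18. deliver 1→3:  <3:foll t2 x>
19. deliver 3→1:  nop
20. deliver 1→0:  <0:foll t2 ->
21. deliver 0→1:  <1:lead t2 x>
22. deliver 1→4:  <4:foll t2 x>
23. deliver 4→1:  nop
24. deliver 0→3:  nop
25. deliver 2→0:  nop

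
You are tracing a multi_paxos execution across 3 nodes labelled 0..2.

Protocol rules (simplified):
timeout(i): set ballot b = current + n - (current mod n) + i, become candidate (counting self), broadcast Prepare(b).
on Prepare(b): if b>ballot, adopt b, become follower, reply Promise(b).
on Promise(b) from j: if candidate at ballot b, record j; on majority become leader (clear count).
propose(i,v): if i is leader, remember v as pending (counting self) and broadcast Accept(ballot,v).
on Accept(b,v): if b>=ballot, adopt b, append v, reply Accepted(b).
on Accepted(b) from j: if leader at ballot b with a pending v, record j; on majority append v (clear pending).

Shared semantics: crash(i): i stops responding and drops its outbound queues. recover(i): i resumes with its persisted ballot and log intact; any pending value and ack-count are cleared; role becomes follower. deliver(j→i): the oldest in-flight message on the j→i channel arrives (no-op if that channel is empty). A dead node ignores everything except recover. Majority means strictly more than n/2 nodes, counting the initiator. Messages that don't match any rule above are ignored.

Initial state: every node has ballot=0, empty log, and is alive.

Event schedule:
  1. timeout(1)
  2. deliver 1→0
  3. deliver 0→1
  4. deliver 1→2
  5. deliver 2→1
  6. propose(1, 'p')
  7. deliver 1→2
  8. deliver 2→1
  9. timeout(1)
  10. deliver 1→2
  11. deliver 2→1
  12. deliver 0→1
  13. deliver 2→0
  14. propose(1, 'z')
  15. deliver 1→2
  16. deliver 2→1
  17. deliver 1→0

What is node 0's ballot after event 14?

4

[1] timeout(1) → N1(cand b4 [-])
[2] deliver 1→0 → N0(foll b4 [-])
[3] deliver 0→1 → N1(lead b4 [-])
[4] deliver 1→2 → N2(foll b4 [-])
[5] deliver 2→1 → ∅
[6] propose(1,'p') → ∅
[7] deliver 1→2 → N2(foll b4 [p])
[8] deliver 2→1 → N1(lead b4 [p])
[9] timeout(1) → N1(cand b7 [p])
[10] deliver 1→2 → N2(foll b7 [p])
[11] deliver 2→1 → N1(lead b7 [p])
[12] deliver 0→1 → ∅
[13] deliver 2→0 → ∅
[14] propose(1,'z') → ∅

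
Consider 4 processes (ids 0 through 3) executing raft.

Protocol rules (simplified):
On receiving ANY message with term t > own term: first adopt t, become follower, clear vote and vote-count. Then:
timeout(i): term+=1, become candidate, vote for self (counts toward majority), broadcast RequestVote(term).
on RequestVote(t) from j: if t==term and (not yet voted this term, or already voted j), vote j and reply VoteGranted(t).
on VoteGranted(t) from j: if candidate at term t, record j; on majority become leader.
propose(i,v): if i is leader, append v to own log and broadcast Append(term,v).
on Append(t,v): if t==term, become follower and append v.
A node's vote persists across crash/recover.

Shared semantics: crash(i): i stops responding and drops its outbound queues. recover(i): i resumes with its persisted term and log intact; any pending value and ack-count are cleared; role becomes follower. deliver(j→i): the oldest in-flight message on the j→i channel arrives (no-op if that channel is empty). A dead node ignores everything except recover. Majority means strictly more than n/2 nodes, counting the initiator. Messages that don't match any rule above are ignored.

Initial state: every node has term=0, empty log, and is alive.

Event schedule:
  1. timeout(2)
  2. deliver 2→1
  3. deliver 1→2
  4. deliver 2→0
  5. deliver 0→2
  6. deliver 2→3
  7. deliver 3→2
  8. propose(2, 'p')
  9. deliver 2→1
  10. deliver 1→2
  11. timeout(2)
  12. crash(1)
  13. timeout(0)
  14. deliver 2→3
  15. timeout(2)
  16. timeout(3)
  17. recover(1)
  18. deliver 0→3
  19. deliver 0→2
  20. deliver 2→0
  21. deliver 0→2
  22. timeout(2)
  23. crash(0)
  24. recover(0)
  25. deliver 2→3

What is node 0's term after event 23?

2

[1] timeout(2) → N2(cand t1 [-])
[2] deliver 2→1 → N1(foll t1 [-])
[3] deliver 1→2 → ∅
[4] deliver 2→0 → N0(foll t1 [-])
[5] deliver 0→2 → N2(lead t1 [-])
[6] deliver 2→3 → N3(foll t1 [-])
[7] deliver 3→2 → ∅
[8] propose(2,'p') → N2(lead t1 [p])
[9] deliver 2→1 → N1(foll t1 [p])
[10] deliver 1→2 → ∅
[11] timeout(2) → N2(cand t2 [p])
[12] crash(1) → N1(✗foll t1 [p])
[13] timeout(0) → N0(cand t2 [-])
[14] deliver 2→3 → N3(foll t1 [p])
[15] timeout(2) → N2(cand t3 [p])
[16] timeout(3) → N3(cand t2 [p])
[17] recover(1) → N1(foll t1 [p])
[18] deliver 0→3 → ∅
[19] deliver 0→2 → ∅
[20] deliver 2→0 → ∅
[21] deliver 0→2 → ∅
[22] timeout(2) → N2(cand t4 [p])
[23] crash(0) → N0(✗cand t2 [-])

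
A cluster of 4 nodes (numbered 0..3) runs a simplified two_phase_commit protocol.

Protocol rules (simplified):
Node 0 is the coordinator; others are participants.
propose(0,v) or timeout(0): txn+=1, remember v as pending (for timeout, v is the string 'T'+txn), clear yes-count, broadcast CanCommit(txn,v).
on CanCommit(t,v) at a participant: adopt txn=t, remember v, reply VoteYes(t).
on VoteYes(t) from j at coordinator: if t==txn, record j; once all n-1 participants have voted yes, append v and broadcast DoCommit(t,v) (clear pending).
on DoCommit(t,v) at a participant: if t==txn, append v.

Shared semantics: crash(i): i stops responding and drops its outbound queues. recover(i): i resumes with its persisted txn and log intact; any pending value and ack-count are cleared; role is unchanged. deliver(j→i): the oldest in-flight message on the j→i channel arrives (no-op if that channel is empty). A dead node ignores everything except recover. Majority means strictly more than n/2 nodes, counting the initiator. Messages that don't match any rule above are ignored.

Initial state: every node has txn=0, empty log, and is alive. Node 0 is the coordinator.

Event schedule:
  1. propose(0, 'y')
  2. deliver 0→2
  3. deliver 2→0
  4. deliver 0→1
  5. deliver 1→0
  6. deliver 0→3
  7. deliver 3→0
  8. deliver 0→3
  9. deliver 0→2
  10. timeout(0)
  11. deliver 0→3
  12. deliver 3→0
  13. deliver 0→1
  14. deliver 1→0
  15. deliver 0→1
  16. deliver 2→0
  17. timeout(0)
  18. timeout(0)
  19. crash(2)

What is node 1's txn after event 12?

1

step 1 propose(0,'y'): 0={coor,t=1,log=-}
step 2 deliver 0→2: 2={part,t=1,log=-}
step 3 deliver 2→0: —
step 4 deliver 0→1: 1={part,t=1,log=-}
step 5 deliver 1→0: —
step 6 deliver 0→3: 3={part,t=1,log=-}
step 7 deliver 3→0: 0={coor,t=1,log=y}
step 8 deliver 0→3: 3={part,t=1,log=y}
step 9 deliver 0→2: 2={part,t=1,log=y}
step 10 timeout(0): 0={coor,t=2,log=y}
step 11 deliver 0→3: 3={part,t=2,log=y}
step 12 deliver 3→0: —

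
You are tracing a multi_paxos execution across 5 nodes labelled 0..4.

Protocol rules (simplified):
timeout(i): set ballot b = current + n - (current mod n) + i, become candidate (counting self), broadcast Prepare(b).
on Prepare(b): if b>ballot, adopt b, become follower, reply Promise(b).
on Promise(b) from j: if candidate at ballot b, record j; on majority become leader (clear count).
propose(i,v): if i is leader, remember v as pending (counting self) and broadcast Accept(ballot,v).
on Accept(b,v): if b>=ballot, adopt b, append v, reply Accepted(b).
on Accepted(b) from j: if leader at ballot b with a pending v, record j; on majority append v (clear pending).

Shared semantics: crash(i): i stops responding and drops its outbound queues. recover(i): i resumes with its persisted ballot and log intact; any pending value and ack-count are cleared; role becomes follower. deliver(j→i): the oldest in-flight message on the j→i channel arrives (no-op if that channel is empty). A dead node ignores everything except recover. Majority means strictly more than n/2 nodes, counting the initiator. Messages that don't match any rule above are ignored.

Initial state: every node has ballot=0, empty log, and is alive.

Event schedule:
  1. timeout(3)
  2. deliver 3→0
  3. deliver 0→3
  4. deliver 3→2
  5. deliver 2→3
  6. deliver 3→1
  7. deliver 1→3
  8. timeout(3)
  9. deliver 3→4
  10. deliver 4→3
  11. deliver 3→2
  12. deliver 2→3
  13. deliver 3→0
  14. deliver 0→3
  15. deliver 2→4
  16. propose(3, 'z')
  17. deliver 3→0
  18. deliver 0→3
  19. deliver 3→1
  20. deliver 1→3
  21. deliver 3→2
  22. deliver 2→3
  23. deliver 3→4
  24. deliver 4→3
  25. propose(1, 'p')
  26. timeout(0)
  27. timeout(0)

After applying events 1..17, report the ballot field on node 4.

8

e1 timeout(3): 3[cand,b=8,-]
e2 deliver 3→0: 0[foll,b=8,-]
e3 deliver 0→3: ·
e4 deliver 3→2: 2[foll,b=8,-]
e5 deliver 2→3: 3[lead,b=8,-]
e6 deliver 3→1: 1[foll,b=8,-]
e7 deliver 1→3: ·
e8 timeout(3): 3[cand,b=13,-]
e9 deliver 3→4: 4[foll,b=8,-]
e10 deliver 4→3: ·
e11 deliver 3→2: 2[foll,b=13,-]
e12 deliver 2→3: ·
e13 deliver 3→0: 0[foll,b=13,-]
e14 deliver 0→3: 3[lead,b=13,-]
e15 deliver 2→4: ·
e16 propose(3,'z'): ·
e17 deliver 3→0: 0[foll,b=13,z]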